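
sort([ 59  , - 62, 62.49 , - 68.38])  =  [ - 68.38 ,- 62, 59, 62.49] 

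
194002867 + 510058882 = 704061749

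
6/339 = 2/113 = 0.02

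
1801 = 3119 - 1318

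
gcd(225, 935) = 5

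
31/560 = 31/560 = 0.06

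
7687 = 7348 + 339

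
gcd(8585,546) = 1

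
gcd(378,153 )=9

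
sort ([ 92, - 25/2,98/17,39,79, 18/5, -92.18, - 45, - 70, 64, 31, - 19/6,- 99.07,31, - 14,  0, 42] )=[ - 99.07, - 92.18, - 70, - 45, - 14,  -  25/2, - 19/6, 0,18/5,98/17,31, 31, 39, 42, 64, 79, 92] 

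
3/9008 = 3/9008= 0.00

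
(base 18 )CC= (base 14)124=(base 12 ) 170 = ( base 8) 344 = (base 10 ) 228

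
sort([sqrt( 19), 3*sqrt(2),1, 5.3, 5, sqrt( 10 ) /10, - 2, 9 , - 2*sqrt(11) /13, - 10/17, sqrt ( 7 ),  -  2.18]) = [ - 2.18, - 2,- 10/17, - 2*sqrt(11 )/13,sqrt ( 10) /10,1 , sqrt(7 ), 3*sqrt( 2), sqrt(19), 5, 5.3,9] 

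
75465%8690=5945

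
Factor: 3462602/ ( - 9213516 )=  - 2^( - 1 )*3^( - 2 ) *11^1*12107^1*19687^( - 1) = - 133177/354366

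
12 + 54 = 66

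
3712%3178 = 534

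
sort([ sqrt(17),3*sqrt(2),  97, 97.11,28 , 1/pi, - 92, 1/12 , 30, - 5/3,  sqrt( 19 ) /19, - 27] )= [ - 92, - 27, - 5/3, 1/12, sqrt( 19)/19, 1/pi , sqrt(17), 3*sqrt( 2 ), 28, 30, 97, 97.11]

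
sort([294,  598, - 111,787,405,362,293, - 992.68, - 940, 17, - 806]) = [-992.68, - 940, - 806,-111,17, 293,  294, 362,405, 598, 787] 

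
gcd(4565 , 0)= 4565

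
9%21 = 9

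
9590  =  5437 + 4153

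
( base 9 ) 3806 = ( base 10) 2841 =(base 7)11166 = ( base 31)2TK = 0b101100011001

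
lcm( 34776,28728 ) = 660744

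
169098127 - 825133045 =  - 656034918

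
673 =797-124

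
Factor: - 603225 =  - 3^2*5^2 * 7^1*383^1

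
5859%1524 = 1287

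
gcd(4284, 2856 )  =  1428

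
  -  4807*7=-33649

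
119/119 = 1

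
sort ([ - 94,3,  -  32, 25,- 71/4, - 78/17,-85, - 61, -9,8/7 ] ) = [ - 94, - 85,-61,-32,  -  71/4,  -  9, - 78/17,  8/7, 3, 25]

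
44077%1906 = 239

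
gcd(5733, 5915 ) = 91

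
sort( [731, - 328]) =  [- 328,  731 ] 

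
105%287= 105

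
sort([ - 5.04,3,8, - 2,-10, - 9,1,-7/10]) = [ - 10, - 9, - 5.04, - 2, - 7/10 , 1,3, 8 ]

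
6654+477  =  7131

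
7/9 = 7/9 = 0.78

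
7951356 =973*8172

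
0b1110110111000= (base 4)1312320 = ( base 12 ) 44A0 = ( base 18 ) 158c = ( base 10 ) 7608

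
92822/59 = 92822/59 = 1573.25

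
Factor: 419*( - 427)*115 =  - 5^1*7^1*23^1*61^1*419^1 = -  20574995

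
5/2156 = 5/2156   =  0.00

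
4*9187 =36748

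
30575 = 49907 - 19332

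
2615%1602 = 1013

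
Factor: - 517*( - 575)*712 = 2^3  *5^2*11^1*23^1*  47^1*89^1 =211659800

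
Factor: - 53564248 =-2^3*  167^1*40093^1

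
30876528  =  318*97096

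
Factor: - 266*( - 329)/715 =2^1*5^( - 1 )*7^2*11^( - 1)*13^( - 1)*19^1*47^1 = 87514/715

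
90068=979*92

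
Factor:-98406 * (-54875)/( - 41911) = - 2^1*3^2*5^3*7^1 * 11^1*71^1 * 439^1*41911^( - 1) = -  5400029250/41911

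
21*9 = 189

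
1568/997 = 1568/997 = 1.57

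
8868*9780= 86729040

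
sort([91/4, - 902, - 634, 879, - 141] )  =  [ - 902, - 634, - 141, 91/4, 879 ] 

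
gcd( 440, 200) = 40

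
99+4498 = 4597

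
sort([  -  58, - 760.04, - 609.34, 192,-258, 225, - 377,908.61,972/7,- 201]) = [ - 760.04, - 609.34, - 377, - 258, - 201,-58,972/7, 192,225,908.61]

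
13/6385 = 13/6385 = 0.00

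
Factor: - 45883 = -17^1 *2699^1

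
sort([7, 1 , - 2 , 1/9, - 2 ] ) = [ - 2,-2,1/9,1, 7]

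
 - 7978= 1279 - 9257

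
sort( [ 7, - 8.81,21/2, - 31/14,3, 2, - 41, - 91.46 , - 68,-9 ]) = [  -  91.46,  -  68,-41, - 9, - 8.81, - 31/14,  2,3, 7, 21/2]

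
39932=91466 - 51534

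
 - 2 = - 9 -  - 7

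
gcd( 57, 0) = 57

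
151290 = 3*50430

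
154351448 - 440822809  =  -286471361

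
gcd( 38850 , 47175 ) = 2775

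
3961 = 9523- 5562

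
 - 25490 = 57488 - 82978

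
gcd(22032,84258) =18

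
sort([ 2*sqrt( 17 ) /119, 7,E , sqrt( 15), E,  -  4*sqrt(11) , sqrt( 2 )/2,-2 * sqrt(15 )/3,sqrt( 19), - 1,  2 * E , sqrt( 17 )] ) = [ -4*sqrt( 11),  -  2*sqrt( 15)/3,  -  1 , 2 * sqrt( 17)/119,sqrt(2 )/2,E,E,sqrt( 15),sqrt (17 ), sqrt( 19),  2 *E , 7] 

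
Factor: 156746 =2^1 * 181^1*433^1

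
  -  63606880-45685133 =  - 109292013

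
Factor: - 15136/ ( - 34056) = 2^2*3^( - 2 ) = 4/9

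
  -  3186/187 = - 18 + 180/187 = - 17.04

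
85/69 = 85/69 = 1.23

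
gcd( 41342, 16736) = 2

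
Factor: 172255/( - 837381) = -3^( - 1)*5^1*47^1*733^1*279127^( - 1 ) 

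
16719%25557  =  16719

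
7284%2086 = 1026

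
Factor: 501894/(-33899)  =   - 2^1*3^2*109^( - 1)*311^( - 1 )*27883^1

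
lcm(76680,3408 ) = 153360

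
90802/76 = 1194 + 29/38 = 1194.76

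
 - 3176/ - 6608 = 397/826 = 0.48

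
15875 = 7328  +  8547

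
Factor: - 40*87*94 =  - 2^4*3^1*5^1*29^1*47^1 = -  327120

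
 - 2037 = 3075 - 5112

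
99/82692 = 11/9188 =0.00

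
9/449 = 9/449= 0.02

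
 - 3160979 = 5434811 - 8595790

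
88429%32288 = 23853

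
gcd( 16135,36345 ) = 5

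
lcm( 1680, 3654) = 146160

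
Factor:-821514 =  - 2^1*3^1 * 23^1*5953^1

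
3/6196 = 3/6196 =0.00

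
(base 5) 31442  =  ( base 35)1PM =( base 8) 4112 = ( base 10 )2122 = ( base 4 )201022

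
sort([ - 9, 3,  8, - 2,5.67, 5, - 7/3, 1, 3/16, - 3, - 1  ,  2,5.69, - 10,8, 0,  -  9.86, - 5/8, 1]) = [ - 10, - 9.86,-9, - 3,-7/3, - 2, - 1,-5/8  ,  0,3/16  ,  1,1,2, 3, 5, 5.67,5.69,8, 8]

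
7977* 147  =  1172619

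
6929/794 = 6929/794=8.73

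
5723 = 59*97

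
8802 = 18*489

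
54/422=27/211 = 0.13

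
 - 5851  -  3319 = -9170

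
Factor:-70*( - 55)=2^1 * 5^2 * 7^1 *11^1 = 3850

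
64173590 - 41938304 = 22235286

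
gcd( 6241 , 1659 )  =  79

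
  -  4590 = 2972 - 7562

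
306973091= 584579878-277606787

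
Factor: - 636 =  - 2^2*3^1*53^1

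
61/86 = 61/86 = 0.71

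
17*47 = 799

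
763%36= 7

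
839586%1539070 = 839586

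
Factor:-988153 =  - 233^1*4241^1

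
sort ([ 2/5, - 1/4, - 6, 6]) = [  -  6,-1/4,2/5, 6 ] 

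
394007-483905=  - 89898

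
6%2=0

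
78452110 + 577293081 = 655745191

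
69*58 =4002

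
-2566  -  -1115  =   - 1451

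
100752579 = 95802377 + 4950202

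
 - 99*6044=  - 598356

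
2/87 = 2/87 = 0.02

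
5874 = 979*6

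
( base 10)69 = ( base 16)45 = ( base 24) 2L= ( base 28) 2D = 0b1000101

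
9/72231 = 3/24077  =  0.00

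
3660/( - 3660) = -1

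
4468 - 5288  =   - 820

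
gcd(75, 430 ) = 5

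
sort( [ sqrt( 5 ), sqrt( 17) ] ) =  [sqrt ( 5 ),sqrt ( 17)]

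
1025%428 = 169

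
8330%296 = 42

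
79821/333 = 8869/37 = 239.70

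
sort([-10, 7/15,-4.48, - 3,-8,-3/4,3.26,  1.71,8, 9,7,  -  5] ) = [ - 10, - 8, - 5, - 4.48,- 3,-3/4,7/15,1.71, 3.26,7, 8  ,  9] 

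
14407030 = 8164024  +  6243006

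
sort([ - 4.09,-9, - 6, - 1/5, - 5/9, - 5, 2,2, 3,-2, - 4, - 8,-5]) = [ - 9 , - 8, - 6, - 5,-5, - 4.09, - 4,  -  2,-5/9, - 1/5 , 2,2,3] 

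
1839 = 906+933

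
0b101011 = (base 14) 31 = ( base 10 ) 43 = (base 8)53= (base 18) 27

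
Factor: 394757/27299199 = 3^ ( - 1 )*11^1*17^1*887^(-1 )*2111^1*10259^(-1 ) 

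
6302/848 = 3151/424 = 7.43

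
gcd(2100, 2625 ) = 525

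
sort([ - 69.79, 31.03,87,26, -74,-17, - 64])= [ - 74, - 69.79, - 64,-17,26,31.03, 87]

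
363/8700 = 121/2900 =0.04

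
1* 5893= 5893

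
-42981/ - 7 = 42981/7 =6140.14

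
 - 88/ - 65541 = 88/65541 = 0.00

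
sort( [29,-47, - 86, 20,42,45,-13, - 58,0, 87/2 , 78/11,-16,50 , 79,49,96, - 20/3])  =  [ - 86, - 58, -47,-16,-13, - 20/3 , 0,78/11,  20 , 29, 42, 87/2, 45,  49,50, 79,96]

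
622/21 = 29 + 13/21  =  29.62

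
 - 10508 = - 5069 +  - 5439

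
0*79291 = 0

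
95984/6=15997 + 1/3 = 15997.33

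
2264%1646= 618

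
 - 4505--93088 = 88583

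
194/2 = 97 = 97.00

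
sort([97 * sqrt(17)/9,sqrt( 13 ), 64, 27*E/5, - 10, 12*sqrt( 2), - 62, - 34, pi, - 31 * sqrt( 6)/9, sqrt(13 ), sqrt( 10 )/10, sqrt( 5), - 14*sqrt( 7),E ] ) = [-62, - 14*sqrt( 7), - 34, - 10, - 31 * sqrt( 6 ) /9,sqrt (10)/10,sqrt( 5),E, pi,  sqrt(13) , sqrt( 13), 27*E/5,12*sqrt (2) , 97 * sqrt( 17 )/9, 64 ]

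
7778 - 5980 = 1798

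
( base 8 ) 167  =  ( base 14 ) 87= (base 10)119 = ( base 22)59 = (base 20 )5j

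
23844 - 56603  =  -32759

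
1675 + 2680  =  4355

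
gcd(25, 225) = 25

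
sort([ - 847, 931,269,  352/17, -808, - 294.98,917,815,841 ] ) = [ - 847, - 808, - 294.98,352/17, 269,815, 841, 917,931]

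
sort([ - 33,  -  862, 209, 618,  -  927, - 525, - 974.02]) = [ - 974.02, - 927, - 862, - 525, - 33,209,618] 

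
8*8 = 64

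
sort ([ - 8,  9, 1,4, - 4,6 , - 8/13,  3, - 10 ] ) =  [  -  10, - 8, - 4,-8/13, 1,3 , 4 , 6,9 ]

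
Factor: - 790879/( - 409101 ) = 3^( - 1 )*7^ (-2)*11^( - 2 )*23^( - 1)*790879^1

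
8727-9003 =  -276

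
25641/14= 1831 + 1/2 = 1831.50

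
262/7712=131/3856  =  0.03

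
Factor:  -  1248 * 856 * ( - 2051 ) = 2^8 * 3^1  *  7^1*13^1*107^1*293^1= 2191058688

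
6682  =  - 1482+8164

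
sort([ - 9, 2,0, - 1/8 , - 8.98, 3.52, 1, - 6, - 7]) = [ - 9, - 8.98,-7,  -  6, - 1/8,  0, 1,2, 3.52] 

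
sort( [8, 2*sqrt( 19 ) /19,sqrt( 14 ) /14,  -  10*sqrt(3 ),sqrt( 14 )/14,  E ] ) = [ - 10*sqrt( 3), sqrt( 14)/14,sqrt( 14)/14,  2*sqrt( 19 )/19,  E,8] 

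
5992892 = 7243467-1250575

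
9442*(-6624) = -62543808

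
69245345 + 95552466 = 164797811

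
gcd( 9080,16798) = 454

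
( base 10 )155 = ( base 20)7f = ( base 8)233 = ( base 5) 1110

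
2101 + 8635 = 10736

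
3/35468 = 3/35468 = 0.00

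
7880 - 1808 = 6072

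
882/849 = 294/283 = 1.04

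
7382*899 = 6636418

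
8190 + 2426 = 10616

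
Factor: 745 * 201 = 3^1*5^1*67^1*149^1  =  149745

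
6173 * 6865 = 42377645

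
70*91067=6374690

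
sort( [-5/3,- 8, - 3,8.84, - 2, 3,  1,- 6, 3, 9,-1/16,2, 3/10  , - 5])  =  [-8,-6,  -  5,  -  3,-2 , - 5/3,-1/16 , 3/10,  1,2,  3, 3, 8.84,9]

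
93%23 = 1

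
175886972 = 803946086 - 628059114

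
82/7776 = 41/3888=0.01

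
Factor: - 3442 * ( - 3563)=2^1 *7^1*509^1*1721^1 = 12263846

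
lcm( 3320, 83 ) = 3320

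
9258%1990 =1298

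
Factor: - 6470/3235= - 2 = -2^1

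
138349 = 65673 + 72676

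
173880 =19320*9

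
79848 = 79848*1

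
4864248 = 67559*72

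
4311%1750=811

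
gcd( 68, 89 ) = 1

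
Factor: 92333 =92333^1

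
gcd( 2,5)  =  1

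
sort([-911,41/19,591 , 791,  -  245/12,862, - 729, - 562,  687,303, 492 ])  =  [ - 911, - 729, - 562, - 245/12,  41/19,303, 492,591, 687,791 , 862]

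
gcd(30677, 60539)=1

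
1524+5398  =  6922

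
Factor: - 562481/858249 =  - 3^( -3)*  7^( - 1) *19^( - 1) * 61^1*239^( - 1 ) * 9221^1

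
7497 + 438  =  7935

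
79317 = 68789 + 10528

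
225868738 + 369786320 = 595655058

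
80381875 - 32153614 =48228261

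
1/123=1/123= 0.01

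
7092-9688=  - 2596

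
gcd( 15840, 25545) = 15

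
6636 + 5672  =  12308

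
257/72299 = 257/72299=0.00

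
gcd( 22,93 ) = 1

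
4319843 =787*5489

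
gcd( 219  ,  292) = 73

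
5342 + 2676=8018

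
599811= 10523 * 57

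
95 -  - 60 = 155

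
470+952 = 1422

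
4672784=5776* 809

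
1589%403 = 380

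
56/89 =56/89= 0.63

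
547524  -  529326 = 18198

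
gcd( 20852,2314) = 26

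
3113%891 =440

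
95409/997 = 95+ 694/997 = 95.70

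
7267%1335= 592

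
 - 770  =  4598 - 5368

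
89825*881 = 79135825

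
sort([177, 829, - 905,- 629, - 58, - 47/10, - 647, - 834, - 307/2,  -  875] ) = [ - 905, - 875, - 834, - 647,- 629,-307/2, - 58, -47/10,177, 829]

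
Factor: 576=2^6*3^2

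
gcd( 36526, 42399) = 7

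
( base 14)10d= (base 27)7K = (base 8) 321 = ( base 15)DE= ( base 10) 209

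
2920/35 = 584/7 = 83.43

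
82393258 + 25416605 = 107809863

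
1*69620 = 69620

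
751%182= 23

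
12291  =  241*51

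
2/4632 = 1/2316 = 0.00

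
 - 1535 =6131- 7666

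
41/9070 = 41/9070 = 0.00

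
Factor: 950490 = 2^1*3^2*5^1*59^1*179^1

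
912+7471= 8383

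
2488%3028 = 2488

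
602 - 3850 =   -  3248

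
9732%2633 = 1833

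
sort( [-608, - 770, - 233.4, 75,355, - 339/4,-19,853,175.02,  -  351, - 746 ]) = [ - 770, - 746, -608, - 351,-233.4,-339/4,-19, 75,175.02,355,853]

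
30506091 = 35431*861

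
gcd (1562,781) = 781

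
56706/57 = 18902/19 = 994.84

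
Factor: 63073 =63073^1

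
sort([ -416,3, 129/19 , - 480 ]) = [ - 480, - 416,3,  129/19]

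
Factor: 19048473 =3^3* 705499^1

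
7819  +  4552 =12371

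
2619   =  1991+628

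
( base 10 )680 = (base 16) 2a8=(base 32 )L8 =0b1010101000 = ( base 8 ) 1250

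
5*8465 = 42325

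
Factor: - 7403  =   - 11^1*673^1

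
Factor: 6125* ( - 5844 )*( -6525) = 2^2 *3^3*5^5*7^2*29^1*487^1 = 233559112500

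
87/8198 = 87/8198 =0.01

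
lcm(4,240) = 240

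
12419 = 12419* 1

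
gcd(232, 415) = 1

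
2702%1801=901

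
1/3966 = 1/3966 = 0.00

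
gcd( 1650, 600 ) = 150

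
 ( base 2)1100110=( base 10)102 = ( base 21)4I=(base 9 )123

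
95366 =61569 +33797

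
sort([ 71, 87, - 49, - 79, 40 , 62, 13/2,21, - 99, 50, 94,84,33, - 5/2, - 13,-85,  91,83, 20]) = [ - 99, - 85, -79, - 49,-13,  -  5/2, 13/2,  20, 21, 33,40, 50,62, 71, 83,84, 87,91 , 94 ] 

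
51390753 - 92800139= - 41409386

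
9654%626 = 264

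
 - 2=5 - 7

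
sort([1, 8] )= [1,8]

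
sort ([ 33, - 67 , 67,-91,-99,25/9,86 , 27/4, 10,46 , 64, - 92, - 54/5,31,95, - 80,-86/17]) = [-99,-92, - 91, - 80, - 67, - 54/5 , - 86/17,  25/9 , 27/4,10 , 31, 33,  46 , 64,67,86 , 95 ]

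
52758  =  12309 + 40449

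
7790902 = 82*95011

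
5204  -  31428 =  - 26224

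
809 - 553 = 256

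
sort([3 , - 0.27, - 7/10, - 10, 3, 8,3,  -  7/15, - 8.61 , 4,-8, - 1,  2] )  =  [ - 10, - 8.61,-8, - 1  ,-7/10, - 7/15, - 0.27 , 2,3,3, 3, 4,8]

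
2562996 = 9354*274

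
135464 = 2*67732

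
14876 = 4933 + 9943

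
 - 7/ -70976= 7/70976= 0.00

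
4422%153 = 138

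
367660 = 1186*310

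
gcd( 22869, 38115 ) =7623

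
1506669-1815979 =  - 309310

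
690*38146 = 26320740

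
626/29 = 626/29=21.59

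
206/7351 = 206/7351  =  0.03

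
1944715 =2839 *685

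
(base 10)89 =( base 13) 6b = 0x59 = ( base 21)45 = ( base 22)41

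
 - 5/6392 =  - 1 + 6387/6392 = - 0.00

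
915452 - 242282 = 673170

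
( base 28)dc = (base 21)HJ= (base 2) 101111000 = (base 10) 376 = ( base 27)DP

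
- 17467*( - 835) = 14584945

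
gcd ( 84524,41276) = 68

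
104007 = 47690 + 56317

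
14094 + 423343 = 437437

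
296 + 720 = 1016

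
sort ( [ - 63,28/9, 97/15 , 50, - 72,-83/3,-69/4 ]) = [ - 72, - 63, - 83/3, - 69/4,  28/9, 97/15, 50 ] 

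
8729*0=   0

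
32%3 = 2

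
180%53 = 21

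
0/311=0=0.00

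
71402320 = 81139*880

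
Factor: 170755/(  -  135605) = - 13^1*71^1*733^(  -  1) = - 923/733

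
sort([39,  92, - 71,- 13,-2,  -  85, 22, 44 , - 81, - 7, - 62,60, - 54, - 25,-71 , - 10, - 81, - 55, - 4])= [ - 85,-81, -81, - 71, - 71, - 62, - 55, - 54,-25, - 13,-10  , - 7, - 4, - 2,22,39, 44,60,92] 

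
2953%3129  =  2953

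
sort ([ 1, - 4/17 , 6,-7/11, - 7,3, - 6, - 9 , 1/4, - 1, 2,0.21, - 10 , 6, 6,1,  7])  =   [ - 10, - 9,  -  7  , - 6,-1 , - 7/11, - 4/17, 0.21,1/4,1, 1,2,  3,6 , 6,6, 7 ]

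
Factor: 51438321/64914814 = 2^( - 1) * 3^4*11^1*57731^1*32457407^( - 1)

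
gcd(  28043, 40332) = 1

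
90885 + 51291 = 142176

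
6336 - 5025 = 1311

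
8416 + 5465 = 13881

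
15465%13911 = 1554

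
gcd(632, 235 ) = 1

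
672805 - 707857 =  - 35052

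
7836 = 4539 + 3297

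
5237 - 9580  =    -  4343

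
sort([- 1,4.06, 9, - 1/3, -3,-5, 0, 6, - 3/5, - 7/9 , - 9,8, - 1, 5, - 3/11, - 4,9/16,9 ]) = [ - 9 ,-5 , - 4, - 3,-1, - 1, -7/9 ,-3/5 , - 1/3, - 3/11,0 , 9/16,4.06 , 5, 6, 8,  9, 9]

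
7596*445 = 3380220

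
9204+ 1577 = 10781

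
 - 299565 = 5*( - 59913) 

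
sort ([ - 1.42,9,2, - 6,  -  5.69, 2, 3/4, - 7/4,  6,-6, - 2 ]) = [-6, - 6, - 5.69, - 2, - 7/4, - 1.42,3/4, 2, 2,  6 , 9] 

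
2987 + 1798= 4785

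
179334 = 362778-183444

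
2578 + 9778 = 12356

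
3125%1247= 631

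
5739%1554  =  1077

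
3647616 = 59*61824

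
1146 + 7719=8865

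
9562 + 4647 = 14209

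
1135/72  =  1135/72= 15.76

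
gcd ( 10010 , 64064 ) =2002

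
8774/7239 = 8774/7239 = 1.21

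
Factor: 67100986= 2^1 * 1129^1 * 29717^1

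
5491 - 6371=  -880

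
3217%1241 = 735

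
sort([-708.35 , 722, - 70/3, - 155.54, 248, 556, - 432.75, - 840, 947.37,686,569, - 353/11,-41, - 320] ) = [  -  840, - 708.35, - 432.75,-320,- 155.54,-41,-353/11, - 70/3,248,556 , 569,  686,722 , 947.37 ] 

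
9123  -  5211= 3912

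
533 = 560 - 27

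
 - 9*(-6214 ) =55926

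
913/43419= 913/43419 = 0.02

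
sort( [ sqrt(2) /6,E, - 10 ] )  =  [ - 10,sqrt( 2)/6, E ] 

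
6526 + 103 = 6629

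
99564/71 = 1402 + 22/71 = 1402.31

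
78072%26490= 25092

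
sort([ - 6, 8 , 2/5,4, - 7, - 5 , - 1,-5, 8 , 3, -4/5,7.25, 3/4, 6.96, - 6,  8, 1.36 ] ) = [ - 7, - 6 , - 6, - 5, - 5, - 1,- 4/5, 2/5, 3/4, 1.36, 3, 4, 6.96, 7.25, 8,  8,8 ] 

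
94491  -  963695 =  -869204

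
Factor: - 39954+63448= 2^1 * 17^1*691^1 = 23494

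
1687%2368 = 1687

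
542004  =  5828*93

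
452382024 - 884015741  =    -  431633717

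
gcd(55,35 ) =5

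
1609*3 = 4827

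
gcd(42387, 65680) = 1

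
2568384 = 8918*288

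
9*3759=33831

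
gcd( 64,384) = 64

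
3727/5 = 3727/5  =  745.40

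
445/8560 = 89/1712 = 0.05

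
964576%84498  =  35098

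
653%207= 32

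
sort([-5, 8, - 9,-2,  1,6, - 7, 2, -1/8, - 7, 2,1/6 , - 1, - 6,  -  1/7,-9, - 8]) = [  -  9, - 9 , - 8, - 7, - 7,- 6, - 5 , - 2, - 1,-1/7, - 1/8, 1/6,  1 , 2, 2, 6, 8]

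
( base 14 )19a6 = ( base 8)11056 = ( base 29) 5FE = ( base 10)4654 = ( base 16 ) 122E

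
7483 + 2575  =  10058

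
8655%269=47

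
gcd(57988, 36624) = 3052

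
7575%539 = 29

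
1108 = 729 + 379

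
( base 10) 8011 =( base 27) AQJ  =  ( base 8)17513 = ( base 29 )9F7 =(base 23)f37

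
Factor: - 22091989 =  - 41^1* 538829^1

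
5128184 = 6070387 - 942203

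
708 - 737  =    -  29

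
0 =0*796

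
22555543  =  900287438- 877731895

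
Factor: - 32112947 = -29^1*79^1 * 107^1*131^1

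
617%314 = 303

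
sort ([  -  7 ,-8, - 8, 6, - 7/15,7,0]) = [ -8, - 8, - 7, -7/15, 0,6,7]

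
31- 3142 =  - 3111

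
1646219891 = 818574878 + 827645013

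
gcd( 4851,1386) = 693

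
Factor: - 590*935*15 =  - 2^1*3^1*5^3 *11^1  *  17^1*59^1 = - 8274750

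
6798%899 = 505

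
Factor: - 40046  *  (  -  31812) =1273943352 = 2^3 * 3^1 *11^1 * 241^1*20023^1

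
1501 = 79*19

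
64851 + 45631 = 110482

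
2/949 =2/949  =  0.00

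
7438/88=84 + 23/44 = 84.52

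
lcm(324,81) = 324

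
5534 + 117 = 5651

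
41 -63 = -22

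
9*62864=565776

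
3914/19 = 206 =206.00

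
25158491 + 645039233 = 670197724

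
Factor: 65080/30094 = 2^2*5^1*41^ ( - 1 )*367^ ( - 1 )*1627^1 = 32540/15047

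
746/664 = 373/332 = 1.12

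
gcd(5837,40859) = 5837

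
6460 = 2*3230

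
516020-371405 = 144615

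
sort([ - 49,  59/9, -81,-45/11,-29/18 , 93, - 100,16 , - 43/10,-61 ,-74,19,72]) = [-100,- 81, - 74, - 61 , - 49, - 43/10,  -  45/11,-29/18,59/9,16,19 , 72,93 ]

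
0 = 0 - 0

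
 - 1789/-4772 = 1789/4772 = 0.37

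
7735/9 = 7735/9 = 859.44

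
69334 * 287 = 19898858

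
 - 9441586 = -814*11599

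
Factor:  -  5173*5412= - 2^2  *  3^1*7^1*11^1*41^1*739^1 = - 27996276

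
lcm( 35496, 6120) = 177480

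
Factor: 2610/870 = 3^1 = 3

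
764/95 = 764/95 = 8.04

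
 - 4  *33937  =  -135748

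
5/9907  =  5/9907= 0.00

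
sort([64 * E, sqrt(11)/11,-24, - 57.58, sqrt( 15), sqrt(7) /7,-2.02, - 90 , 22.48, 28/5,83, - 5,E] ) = [ - 90,-57.58,-24,  -  5,- 2.02, sqrt(11)/11, sqrt(7)/7,E , sqrt( 15), 28/5,22.48, 83,64*E ]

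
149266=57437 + 91829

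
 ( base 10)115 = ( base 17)6d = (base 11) a5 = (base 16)73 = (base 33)3G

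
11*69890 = 768790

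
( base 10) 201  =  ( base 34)5V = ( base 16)C9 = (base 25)81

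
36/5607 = 4/623 = 0.01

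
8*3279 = 26232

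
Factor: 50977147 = 13^1*151^1 *25969^1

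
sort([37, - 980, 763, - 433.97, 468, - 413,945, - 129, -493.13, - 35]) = [ - 980, - 493.13, - 433.97, - 413, - 129, - 35 , 37, 468,763, 945 ]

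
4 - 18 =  - 14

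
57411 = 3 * 19137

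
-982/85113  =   - 1 + 84131/85113 = - 0.01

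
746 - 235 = 511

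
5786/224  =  2893/112 = 25.83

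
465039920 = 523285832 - 58245912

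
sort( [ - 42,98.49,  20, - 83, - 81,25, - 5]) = [-83, - 81, - 42, - 5,  20,25,98.49]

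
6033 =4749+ 1284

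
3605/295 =12 + 13/59 = 12.22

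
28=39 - 11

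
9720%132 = 84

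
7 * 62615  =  438305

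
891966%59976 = 52302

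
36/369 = 4/41=0.10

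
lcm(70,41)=2870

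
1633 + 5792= 7425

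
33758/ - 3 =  - 33758/3 = - 11252.67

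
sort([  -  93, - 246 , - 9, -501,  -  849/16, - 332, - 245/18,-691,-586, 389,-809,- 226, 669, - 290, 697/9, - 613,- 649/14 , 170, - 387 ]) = [-809, - 691, - 613, - 586, - 501, - 387, -332, - 290, - 246, - 226,-93,  -  849/16, - 649/14, -245/18, - 9,697/9,170,389,669]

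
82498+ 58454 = 140952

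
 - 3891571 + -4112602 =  - 8004173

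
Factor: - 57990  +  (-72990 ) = -130980 = - 2^2*3^1 * 5^1 * 37^1*59^1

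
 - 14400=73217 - 87617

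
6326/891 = 7 + 89/891  =  7.10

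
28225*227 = 6407075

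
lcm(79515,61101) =5804595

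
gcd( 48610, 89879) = 1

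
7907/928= 8 + 483/928 = 8.52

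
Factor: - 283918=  - 2^1*141959^1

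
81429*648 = 52765992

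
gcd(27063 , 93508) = 97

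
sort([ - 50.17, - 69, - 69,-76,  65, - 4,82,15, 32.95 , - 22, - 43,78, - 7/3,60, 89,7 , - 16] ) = [ - 76, - 69, - 69, - 50.17, - 43, - 22, - 16, - 4, - 7/3  ,  7,15,32.95, 60,  65,78,82 , 89] 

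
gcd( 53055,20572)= 1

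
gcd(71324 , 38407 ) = 1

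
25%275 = 25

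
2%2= 0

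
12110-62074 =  - 49964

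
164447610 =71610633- -92836977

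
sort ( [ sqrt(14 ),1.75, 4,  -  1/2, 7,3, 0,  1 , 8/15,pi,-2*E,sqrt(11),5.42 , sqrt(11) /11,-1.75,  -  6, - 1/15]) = [ - 6,-2*E, - 1.75,  -  1/2, - 1/15, 0,sqrt(11 )/11,8/15,1, 1.75,3,pi, sqrt( 11),sqrt( 14),4,5.42, 7] 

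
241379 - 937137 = -695758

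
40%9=4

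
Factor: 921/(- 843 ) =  - 281^( -1 )*307^1 =- 307/281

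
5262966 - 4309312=953654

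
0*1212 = 0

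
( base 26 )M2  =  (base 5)4244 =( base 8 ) 1076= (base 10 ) 574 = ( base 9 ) 707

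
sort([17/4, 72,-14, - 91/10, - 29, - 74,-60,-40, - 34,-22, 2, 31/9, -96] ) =[ - 96, - 74 , - 60, - 40, - 34, - 29, - 22,  -  14, - 91/10,2,  31/9, 17/4,72]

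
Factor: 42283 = 42283^1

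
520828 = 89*5852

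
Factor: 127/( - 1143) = -1/9=- 3^(  -  2)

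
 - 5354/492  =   - 2677/246 = - 10.88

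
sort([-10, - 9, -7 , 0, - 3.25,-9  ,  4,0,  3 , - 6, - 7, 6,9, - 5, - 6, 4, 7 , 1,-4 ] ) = [ - 10 ,-9 ,-9, - 7, - 7, - 6,-6 ,-5,-4, - 3.25,0 , 0, 1 , 3,4, 4,  6,7 , 9]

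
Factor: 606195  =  3^2*5^1*19^1 *709^1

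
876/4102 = 438/2051 = 0.21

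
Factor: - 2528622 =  -2^1 * 3^2*59^1*2381^1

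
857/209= 4+21/209 = 4.10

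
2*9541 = 19082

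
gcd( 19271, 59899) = 7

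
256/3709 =256/3709 = 0.07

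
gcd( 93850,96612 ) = 2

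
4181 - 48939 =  - 44758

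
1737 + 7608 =9345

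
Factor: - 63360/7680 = -33/4=-2^( - 2 )*3^1 * 11^1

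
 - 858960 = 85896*( - 10) 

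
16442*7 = 115094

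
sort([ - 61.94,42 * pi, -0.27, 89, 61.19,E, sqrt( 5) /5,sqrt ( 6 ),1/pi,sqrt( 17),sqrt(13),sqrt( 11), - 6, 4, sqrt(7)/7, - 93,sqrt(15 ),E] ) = [ -93,-61.94, - 6,-0.27, 1/pi,sqrt(7 ) /7,sqrt( 5)/5,sqrt( 6),E,E,sqrt( 11 ),sqrt(13), sqrt(15), 4,sqrt( 17) , 61.19, 89, 42*pi] 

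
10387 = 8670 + 1717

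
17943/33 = 543+8/11 = 543.73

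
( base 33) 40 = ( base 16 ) 84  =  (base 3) 11220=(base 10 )132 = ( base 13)A2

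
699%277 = 145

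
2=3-1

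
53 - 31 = 22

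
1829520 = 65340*28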